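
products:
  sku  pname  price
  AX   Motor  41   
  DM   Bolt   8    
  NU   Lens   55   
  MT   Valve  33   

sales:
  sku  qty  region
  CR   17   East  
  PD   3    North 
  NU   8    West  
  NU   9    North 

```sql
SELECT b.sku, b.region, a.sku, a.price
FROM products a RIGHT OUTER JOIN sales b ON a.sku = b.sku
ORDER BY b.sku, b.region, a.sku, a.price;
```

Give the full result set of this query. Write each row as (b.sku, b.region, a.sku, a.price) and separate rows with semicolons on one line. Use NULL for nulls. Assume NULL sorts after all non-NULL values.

RIGHT JOIN keeps every row from `sales`; unmatched rows get NULL for `products`'s columns.
Matching on a.sku = b.sku.
- a[0] sku=AX → no match.
- a[1] sku=DM → no match.
- a[2] sku=NU → 2 match(es) in b → 2 row(s).
- a[3] sku=MT → no match.
- 2 b row(s) had no a match → kept, a columns NULL.
After projecting and ordering:
b.sku | b.region | a.sku | a.price
CR | East | NULL | NULL
NU | North | NU | 55
NU | West | NU | 55
PD | North | NULL | NULL

(CR, East, NULL, NULL); (NU, North, NU, 55); (NU, West, NU, 55); (PD, North, NULL, NULL)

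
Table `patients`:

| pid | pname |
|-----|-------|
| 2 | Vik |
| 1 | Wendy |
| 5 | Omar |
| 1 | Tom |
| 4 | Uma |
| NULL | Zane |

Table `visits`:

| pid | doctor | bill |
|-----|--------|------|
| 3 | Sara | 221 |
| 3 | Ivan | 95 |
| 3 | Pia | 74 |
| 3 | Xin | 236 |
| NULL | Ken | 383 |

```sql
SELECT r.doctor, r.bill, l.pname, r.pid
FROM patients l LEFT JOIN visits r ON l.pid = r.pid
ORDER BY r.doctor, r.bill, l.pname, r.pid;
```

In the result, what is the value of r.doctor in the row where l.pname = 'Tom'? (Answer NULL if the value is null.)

NULL

LEFT JOIN keeps every row from `patients`; unmatched rows get NULL for `visits`'s columns.
Matching on l.pid = r.pid. A NULL in a compared column never satisfies the condition.
Matched pairs: 0; unmatched l rows kept: 6.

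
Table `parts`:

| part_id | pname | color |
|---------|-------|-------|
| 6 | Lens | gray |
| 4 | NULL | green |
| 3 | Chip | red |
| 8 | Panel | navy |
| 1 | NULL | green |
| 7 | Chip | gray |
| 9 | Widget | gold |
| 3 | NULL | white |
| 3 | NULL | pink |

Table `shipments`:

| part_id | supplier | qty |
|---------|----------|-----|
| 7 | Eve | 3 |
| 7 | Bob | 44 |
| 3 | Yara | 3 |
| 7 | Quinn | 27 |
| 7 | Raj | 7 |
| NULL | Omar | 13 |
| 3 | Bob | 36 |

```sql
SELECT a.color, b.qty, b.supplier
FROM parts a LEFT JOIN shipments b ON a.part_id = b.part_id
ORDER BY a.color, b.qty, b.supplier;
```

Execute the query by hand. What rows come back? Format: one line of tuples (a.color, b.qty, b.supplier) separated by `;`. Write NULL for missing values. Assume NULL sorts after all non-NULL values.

(gold, NULL, NULL); (gray, 3, Eve); (gray, 7, Raj); (gray, 27, Quinn); (gray, 44, Bob); (gray, NULL, NULL); (green, NULL, NULL); (green, NULL, NULL); (navy, NULL, NULL); (pink, 3, Yara); (pink, 36, Bob); (red, 3, Yara); (red, 36, Bob); (white, 3, Yara); (white, 36, Bob)

LEFT JOIN keeps every row from `parts`; unmatched rows get NULL for `shipments`'s columns.
Matching on a.part_id = b.part_id. A NULL in a compared column never satisfies the condition.
Matched pairs: 10; unmatched a rows kept: 5.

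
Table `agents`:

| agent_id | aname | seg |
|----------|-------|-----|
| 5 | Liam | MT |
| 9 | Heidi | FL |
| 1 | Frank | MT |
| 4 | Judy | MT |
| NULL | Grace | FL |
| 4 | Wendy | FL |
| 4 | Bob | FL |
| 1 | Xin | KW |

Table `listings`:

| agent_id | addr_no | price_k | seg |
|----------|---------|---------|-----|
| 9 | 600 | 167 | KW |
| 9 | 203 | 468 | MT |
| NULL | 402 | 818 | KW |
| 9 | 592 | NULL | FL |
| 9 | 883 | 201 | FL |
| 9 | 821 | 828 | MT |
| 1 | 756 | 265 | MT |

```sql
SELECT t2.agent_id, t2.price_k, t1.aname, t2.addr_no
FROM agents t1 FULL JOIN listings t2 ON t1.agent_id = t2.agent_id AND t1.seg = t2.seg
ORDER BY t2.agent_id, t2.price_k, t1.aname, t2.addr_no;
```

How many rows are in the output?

13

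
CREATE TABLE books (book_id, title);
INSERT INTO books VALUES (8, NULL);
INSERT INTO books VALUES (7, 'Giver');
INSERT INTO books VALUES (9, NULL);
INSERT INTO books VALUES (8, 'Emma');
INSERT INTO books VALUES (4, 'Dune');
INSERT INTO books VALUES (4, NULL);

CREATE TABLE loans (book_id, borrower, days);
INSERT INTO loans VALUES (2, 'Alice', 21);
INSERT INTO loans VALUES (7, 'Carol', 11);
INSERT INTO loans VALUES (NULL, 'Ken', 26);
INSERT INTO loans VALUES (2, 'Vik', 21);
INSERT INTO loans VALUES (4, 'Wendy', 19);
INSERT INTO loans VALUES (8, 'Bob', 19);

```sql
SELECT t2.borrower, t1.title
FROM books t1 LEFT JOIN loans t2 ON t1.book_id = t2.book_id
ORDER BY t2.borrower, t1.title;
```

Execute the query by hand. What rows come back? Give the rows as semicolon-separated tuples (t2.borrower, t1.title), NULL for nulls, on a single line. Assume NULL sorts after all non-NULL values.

(Bob, Emma); (Bob, NULL); (Carol, Giver); (Wendy, Dune); (Wendy, NULL); (NULL, NULL)

LEFT JOIN keeps every row from `books`; unmatched rows get NULL for `loans`'s columns.
Matching on t1.book_id = t2.book_id. A NULL in a compared column never satisfies the condition.
Matched pairs: 5; unmatched t1 rows kept: 1.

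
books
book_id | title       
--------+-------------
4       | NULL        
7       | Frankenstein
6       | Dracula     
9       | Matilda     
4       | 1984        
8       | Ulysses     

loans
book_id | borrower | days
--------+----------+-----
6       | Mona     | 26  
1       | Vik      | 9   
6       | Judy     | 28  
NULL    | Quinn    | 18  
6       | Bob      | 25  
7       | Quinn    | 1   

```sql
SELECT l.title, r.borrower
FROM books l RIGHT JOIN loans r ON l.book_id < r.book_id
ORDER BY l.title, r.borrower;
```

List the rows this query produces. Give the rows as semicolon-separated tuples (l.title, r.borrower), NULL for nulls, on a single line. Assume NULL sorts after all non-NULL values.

RIGHT JOIN keeps every row from `loans`; unmatched rows get NULL for `books`'s columns.
Matching on l.book_id < r.book_id. A NULL in a compared column never satisfies the condition.
- l[0] book_id=4 → 4 match(es) in r → 4 row(s).
- l[1] book_id=7 → no match.
- l[2] book_id=6 → 1 match(es) in r → 1 row(s).
- l[3] book_id=9 → no match.
- l[4] book_id=4 → 4 match(es) in r → 4 row(s).
- l[5] book_id=8 → no match.
- 2 r row(s) had no l match → kept, l columns NULL.

(1984, Bob); (1984, Judy); (1984, Mona); (1984, Quinn); (Dracula, Quinn); (NULL, Bob); (NULL, Judy); (NULL, Mona); (NULL, Quinn); (NULL, Quinn); (NULL, Vik)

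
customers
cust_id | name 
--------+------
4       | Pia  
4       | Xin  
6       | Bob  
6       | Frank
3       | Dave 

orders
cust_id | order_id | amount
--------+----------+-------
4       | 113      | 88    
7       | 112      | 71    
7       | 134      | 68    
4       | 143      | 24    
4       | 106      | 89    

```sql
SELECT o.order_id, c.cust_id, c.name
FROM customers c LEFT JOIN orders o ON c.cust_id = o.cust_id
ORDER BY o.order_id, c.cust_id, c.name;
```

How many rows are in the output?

LEFT JOIN keeps every row from `customers`; unmatched rows get NULL for `orders`'s columns.
Matching on c.cust_id = o.cust_id.
Matched pairs: 6; unmatched c rows kept: 3.
Total: 6 matched + 3 padded = 9 rows.

9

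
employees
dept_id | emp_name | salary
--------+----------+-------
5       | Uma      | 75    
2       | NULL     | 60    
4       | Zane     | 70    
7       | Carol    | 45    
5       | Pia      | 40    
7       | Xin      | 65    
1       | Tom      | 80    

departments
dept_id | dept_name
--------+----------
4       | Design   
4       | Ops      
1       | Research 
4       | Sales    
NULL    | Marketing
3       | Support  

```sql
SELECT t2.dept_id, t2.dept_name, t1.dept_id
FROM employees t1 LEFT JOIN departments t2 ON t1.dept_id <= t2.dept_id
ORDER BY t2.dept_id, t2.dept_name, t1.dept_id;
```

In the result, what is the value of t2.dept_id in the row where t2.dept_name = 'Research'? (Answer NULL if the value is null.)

1

LEFT JOIN keeps every row from `employees`; unmatched rows get NULL for `departments`'s columns.
Matching on t1.dept_id <= t2.dept_id. A NULL in a compared column never satisfies the condition.
Matched pairs: 12; unmatched t1 rows kept: 4.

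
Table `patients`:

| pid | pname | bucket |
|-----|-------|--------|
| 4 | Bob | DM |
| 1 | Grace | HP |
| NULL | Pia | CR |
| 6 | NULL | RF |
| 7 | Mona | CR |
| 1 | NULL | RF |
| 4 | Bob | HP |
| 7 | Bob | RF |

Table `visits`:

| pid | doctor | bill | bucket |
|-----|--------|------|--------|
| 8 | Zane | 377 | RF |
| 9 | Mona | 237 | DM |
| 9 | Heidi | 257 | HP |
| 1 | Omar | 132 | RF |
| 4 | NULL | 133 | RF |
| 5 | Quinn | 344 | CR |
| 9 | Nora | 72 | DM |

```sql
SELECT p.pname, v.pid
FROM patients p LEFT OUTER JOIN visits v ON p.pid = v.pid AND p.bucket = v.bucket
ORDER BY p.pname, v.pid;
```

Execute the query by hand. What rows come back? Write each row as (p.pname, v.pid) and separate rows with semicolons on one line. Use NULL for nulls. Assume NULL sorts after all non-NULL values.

(Bob, NULL); (Bob, NULL); (Bob, NULL); (Grace, NULL); (Mona, NULL); (Pia, NULL); (NULL, 1); (NULL, NULL)

LEFT JOIN keeps every row from `patients`; unmatched rows get NULL for `visits`'s columns.
Matching on p.pid = v.pid AND p.bucket = v.bucket. A NULL in a compared column never satisfies the condition.
- p row (pid=4, bucket=DM): no match → kept, v columns NULL.
- p row (pid=1, bucket=HP): no match → kept, v columns NULL.
- p row (pid=NULL, bucket=CR): no match → kept, v columns NULL.
- p row (pid=6, bucket=RF): no match → kept, v columns NULL.
- p row (pid=7, bucket=CR): no match → kept, v columns NULL.
- p row (pid=1, bucket=RF): matches 1 v row(s) → 1 output row(s).
- p row (pid=4, bucket=HP): no match → kept, v columns NULL.
- p row (pid=7, bucket=RF): no match → kept, v columns NULL.
After projecting and ordering:
p.pname | v.pid
Bob | NULL
Bob | NULL
Bob | NULL
Grace | NULL
Mona | NULL
Pia | NULL
NULL | 1
NULL | NULL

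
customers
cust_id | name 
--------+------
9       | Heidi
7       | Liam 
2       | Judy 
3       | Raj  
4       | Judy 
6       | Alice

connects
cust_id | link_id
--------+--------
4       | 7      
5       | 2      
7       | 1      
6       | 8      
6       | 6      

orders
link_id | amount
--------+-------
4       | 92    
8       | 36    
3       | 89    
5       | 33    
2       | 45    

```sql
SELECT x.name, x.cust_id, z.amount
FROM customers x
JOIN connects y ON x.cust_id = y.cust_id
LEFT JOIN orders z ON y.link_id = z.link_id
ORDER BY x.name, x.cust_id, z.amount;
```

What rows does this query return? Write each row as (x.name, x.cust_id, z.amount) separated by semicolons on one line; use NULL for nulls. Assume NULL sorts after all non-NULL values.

(Alice, 6, 36); (Alice, 6, NULL); (Judy, 4, NULL); (Liam, 7, NULL)

Joins associate left-to-right: customers INNER JOIN connects on cust_id gives 4 intermediate row(s).
Then LEFT JOIN `orders z` on link_id: each of those 4 rows is kept; rows whose y.link_id has no match in z get NULL for z's columns.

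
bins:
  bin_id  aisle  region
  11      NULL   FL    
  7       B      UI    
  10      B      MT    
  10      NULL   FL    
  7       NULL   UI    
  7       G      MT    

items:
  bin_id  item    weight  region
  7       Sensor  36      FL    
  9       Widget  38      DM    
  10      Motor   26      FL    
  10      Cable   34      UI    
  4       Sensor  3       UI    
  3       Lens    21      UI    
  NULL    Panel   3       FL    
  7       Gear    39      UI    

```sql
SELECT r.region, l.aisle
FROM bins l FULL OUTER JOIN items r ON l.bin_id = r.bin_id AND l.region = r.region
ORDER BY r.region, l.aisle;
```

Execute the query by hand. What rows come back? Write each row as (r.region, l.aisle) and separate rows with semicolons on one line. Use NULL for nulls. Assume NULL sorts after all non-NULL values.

(DM, NULL); (FL, NULL); (FL, NULL); (FL, NULL); (UI, B); (UI, NULL); (UI, NULL); (UI, NULL); (UI, NULL); (NULL, B); (NULL, G); (NULL, NULL)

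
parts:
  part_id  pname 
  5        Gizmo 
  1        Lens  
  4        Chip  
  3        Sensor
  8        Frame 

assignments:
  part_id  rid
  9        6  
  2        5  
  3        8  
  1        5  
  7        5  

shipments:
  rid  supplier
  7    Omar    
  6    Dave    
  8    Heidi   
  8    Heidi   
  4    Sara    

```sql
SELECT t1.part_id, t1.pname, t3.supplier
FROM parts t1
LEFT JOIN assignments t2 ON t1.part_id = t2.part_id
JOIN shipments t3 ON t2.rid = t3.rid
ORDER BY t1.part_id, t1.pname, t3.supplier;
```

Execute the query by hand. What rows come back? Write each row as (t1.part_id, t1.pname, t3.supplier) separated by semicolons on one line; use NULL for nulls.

(3, Sensor, Heidi); (3, Sensor, Heidi)

Joins associate left-to-right: parts LEFT JOIN assignments on part_id gives 5 intermediate row(s).
Then INNER JOIN `shipments t3` on rid: keep only rows whose t2.rid appears in t3.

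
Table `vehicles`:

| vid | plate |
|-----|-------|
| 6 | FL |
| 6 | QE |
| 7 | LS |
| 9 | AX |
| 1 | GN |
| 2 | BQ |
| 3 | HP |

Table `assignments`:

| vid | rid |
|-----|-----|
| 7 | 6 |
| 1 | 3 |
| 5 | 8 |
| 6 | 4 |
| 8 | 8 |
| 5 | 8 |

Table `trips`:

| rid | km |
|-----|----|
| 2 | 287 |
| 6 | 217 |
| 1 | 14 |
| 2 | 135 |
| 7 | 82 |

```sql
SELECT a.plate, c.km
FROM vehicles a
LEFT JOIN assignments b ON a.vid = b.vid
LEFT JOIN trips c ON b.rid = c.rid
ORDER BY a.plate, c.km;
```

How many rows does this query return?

Step 1 — a LEFT JOIN b on vid → 7 row(s).
Then LEFT JOIN `trips c` on rid: each of those 7 rows is kept; rows whose b.rid has no match in c get NULL for c's columns.
Result: 7 row(s).

7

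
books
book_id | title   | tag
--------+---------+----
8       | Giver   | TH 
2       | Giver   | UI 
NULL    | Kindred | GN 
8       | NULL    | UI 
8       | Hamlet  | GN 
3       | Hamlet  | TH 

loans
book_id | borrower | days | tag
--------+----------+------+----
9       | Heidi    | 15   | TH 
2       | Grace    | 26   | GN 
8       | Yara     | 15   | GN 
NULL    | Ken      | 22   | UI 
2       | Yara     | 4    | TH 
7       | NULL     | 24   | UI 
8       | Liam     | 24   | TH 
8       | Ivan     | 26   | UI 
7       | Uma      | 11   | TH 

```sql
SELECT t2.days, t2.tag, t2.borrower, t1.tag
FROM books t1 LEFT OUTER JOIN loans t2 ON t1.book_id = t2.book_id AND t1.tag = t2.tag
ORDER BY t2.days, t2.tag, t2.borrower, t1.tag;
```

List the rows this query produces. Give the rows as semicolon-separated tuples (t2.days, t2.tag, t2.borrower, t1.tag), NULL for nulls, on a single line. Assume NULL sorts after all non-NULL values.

LEFT JOIN keeps every row from `books`; unmatched rows get NULL for `loans`'s columns.
Matching on t1.book_id = t2.book_id AND t1.tag = t2.tag. A NULL in a compared column never satisfies the condition.
- book_id=8, tag=TH: 1 matching t2 row(s), so 1 row(s) emitted.
- book_id=2, tag=UI: no t2 row matches, row kept with t2 columns NULL.
- book_id=NULL, tag=GN: no t2 row matches, row kept with t2 columns NULL.
- book_id=8, tag=UI: 1 matching t2 row(s), so 1 row(s) emitted.
- book_id=8, tag=GN: 1 matching t2 row(s), so 1 row(s) emitted.
- book_id=3, tag=TH: no t2 row matches, row kept with t2 columns NULL.
After projecting and ordering:
t2.days | t2.tag | t2.borrower | t1.tag
15 | GN | Yara | GN
24 | TH | Liam | TH
26 | UI | Ivan | UI
NULL | NULL | NULL | GN
NULL | NULL | NULL | TH
NULL | NULL | NULL | UI

(15, GN, Yara, GN); (24, TH, Liam, TH); (26, UI, Ivan, UI); (NULL, NULL, NULL, GN); (NULL, NULL, NULL, TH); (NULL, NULL, NULL, UI)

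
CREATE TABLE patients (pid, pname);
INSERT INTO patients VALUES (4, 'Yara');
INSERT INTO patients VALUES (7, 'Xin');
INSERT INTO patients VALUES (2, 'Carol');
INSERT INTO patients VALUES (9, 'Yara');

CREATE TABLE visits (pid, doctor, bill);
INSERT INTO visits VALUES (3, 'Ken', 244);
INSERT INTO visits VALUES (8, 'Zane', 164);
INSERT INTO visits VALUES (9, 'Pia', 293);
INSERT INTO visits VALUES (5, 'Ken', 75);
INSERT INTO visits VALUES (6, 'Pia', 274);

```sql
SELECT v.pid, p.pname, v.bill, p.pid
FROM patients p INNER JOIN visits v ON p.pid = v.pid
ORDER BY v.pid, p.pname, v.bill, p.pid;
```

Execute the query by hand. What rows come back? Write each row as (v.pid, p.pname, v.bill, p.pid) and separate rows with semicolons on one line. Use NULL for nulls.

INNER JOIN keeps only pairs where the ON condition holds.
Matching on p.pid = v.pid.
- p row (pid=4): no match → dropped.
- p row (pid=7): no match → dropped.
- p row (pid=2): no match → dropped.
- p row (pid=9): matches 1 v row(s) → 1 output row(s).
After projecting and ordering:
v.pid | p.pname | v.bill | p.pid
9 | Yara | 293 | 9

(9, Yara, 293, 9)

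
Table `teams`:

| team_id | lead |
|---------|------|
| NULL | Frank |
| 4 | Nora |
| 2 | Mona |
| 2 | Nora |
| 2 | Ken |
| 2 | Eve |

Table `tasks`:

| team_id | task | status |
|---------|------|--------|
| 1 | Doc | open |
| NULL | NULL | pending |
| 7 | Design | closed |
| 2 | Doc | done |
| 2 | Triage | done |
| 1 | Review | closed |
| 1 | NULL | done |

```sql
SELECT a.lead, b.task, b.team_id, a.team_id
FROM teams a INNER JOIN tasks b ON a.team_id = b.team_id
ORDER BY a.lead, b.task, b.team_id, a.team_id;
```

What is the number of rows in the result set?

INNER JOIN keeps only pairs where the ON condition holds.
Matching on a.team_id = b.team_id. A NULL in a compared column never satisfies the condition.
- team_id=NULL: no matching b row, dropped.
- team_id=4: no matching b row, dropped.
- team_id=2: 2 matching b row(s), so 2 row(s) emitted.
- team_id=2: 2 matching b row(s), so 2 row(s) emitted.
- team_id=2: 2 matching b row(s), so 2 row(s) emitted.
- team_id=2: 2 matching b row(s), so 2 row(s) emitted.
Total: 8 rows.

8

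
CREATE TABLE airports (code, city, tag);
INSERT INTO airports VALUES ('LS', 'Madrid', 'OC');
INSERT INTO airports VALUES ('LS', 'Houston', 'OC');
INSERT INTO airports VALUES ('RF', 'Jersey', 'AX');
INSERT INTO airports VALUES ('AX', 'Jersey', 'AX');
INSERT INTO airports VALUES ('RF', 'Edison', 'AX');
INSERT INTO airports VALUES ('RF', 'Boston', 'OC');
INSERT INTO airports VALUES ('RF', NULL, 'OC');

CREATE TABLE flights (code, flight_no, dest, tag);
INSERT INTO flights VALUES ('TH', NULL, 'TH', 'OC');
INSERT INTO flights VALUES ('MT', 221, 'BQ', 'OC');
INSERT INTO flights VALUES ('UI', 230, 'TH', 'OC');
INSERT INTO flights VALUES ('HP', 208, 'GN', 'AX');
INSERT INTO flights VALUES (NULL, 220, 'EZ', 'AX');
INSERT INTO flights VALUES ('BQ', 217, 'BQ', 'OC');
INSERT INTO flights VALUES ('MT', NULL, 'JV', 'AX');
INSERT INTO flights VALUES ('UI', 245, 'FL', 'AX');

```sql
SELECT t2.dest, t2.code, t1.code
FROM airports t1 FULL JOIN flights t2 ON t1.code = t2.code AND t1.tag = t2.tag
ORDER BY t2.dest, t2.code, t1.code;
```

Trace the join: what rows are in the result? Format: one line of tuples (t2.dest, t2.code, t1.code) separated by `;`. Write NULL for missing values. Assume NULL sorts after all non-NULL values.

FULL OUTER JOIN keeps every row from both sides; unmatched rows get NULL for the other side's columns.
Matching on t1.code = t2.code AND t1.tag = t2.tag. A NULL in a compared column never satisfies the condition.
- code=LS, tag=OC: no t2 row matches, row kept with t2 columns NULL.
- code=LS, tag=OC: no t2 row matches, row kept with t2 columns NULL.
- code=RF, tag=AX: no t2 row matches, row kept with t2 columns NULL.
- code=AX, tag=AX: no t2 row matches, row kept with t2 columns NULL.
- code=RF, tag=AX: no t2 row matches, row kept with t2 columns NULL.
- code=RF, tag=OC: no t2 row matches, row kept with t2 columns NULL.
- code=RF, tag=OC: no t2 row matches, row kept with t2 columns NULL.
- plus 8 unmatched t2 row(s), each kept with NULL t1 columns.

(BQ, BQ, NULL); (BQ, MT, NULL); (EZ, NULL, NULL); (FL, UI, NULL); (GN, HP, NULL); (JV, MT, NULL); (TH, TH, NULL); (TH, UI, NULL); (NULL, NULL, AX); (NULL, NULL, LS); (NULL, NULL, LS); (NULL, NULL, RF); (NULL, NULL, RF); (NULL, NULL, RF); (NULL, NULL, RF)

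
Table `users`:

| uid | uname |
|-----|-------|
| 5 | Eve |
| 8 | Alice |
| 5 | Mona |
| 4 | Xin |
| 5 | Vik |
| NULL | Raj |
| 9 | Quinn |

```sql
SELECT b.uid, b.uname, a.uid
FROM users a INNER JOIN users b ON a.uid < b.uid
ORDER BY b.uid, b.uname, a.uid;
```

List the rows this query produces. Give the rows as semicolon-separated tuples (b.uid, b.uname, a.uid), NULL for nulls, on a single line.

(5, Eve, 4); (5, Mona, 4); (5, Vik, 4); (8, Alice, 4); (8, Alice, 5); (8, Alice, 5); (8, Alice, 5); (9, Quinn, 4); (9, Quinn, 5); (9, Quinn, 5); (9, Quinn, 5); (9, Quinn, 8)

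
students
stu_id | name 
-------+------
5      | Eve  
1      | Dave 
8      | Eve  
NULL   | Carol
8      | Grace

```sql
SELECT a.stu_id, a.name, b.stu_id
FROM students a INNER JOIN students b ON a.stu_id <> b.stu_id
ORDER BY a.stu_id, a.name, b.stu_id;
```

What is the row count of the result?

INNER JOIN keeps only pairs where the ON condition holds.
Matching on a.stu_id <> b.stu_id. A NULL in a compared column never satisfies the condition.
Matched pairs: 10.
Total: 10 rows.

10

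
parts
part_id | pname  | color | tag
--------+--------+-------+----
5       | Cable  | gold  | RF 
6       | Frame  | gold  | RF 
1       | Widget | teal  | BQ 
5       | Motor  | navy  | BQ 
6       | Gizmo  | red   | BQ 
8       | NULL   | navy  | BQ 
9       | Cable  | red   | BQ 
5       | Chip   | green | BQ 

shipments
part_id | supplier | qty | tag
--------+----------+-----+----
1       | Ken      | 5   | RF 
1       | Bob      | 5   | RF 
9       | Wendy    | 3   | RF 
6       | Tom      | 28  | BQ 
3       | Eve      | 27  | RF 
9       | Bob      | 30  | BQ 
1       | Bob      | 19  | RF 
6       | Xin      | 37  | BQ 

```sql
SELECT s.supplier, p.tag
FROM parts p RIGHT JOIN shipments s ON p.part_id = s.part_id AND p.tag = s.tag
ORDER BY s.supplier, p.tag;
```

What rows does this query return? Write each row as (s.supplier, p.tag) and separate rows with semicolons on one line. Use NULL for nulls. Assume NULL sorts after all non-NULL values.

RIGHT JOIN keeps every row from `shipments`; unmatched rows get NULL for `parts`'s columns.
Matching on p.part_id = s.part_id AND p.tag = s.tag.
- p[0] part_id=5, tag=RF → no match.
- p[1] part_id=6, tag=RF → no match.
- p[2] part_id=1, tag=BQ → no match.
- p[3] part_id=5, tag=BQ → no match.
- p[4] part_id=6, tag=BQ → 2 match(es) in s → 2 row(s).
- p[5] part_id=8, tag=BQ → no match.
- p[6] part_id=9, tag=BQ → 1 match(es) in s → 1 row(s).
- p[7] part_id=5, tag=BQ → no match.
- 5 row(s) from s found no p partner → padded with NULL.
After projecting and ordering:
s.supplier | p.tag
Bob | BQ
Bob | NULL
Bob | NULL
Eve | NULL
Ken | NULL
Tom | BQ
Wendy | NULL
Xin | BQ

(Bob, BQ); (Bob, NULL); (Bob, NULL); (Eve, NULL); (Ken, NULL); (Tom, BQ); (Wendy, NULL); (Xin, BQ)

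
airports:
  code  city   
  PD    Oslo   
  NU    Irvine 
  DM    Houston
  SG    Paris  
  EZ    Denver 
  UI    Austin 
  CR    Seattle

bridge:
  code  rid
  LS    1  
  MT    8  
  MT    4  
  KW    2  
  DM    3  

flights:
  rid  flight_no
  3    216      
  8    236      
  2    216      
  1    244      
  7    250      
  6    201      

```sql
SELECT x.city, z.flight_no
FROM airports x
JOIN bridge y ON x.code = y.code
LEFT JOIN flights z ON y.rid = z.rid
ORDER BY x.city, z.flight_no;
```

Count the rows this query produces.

1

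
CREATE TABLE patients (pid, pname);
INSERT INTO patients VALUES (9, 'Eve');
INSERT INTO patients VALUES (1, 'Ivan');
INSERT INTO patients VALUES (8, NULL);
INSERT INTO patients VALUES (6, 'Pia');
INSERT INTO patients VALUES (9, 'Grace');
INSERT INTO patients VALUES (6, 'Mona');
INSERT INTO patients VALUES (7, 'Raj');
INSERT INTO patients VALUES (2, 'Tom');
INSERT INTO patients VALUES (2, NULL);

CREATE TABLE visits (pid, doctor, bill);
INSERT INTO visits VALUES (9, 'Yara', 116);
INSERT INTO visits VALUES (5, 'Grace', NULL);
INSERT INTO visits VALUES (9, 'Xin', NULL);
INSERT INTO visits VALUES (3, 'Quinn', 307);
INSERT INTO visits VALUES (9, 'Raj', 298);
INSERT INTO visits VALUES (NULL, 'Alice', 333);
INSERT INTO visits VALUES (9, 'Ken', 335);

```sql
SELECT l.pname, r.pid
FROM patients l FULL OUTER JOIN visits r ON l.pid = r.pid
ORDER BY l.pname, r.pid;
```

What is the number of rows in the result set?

18

FULL OUTER JOIN keeps every row from both sides; unmatched rows get NULL for the other side's columns.
Matching on l.pid = r.pid. A NULL in a compared column never satisfies the condition.
- pid=9: 4 matching r row(s), so 4 row(s) emitted.
- pid=1: no r row matches, row kept with r columns NULL.
- pid=8: no r row matches, row kept with r columns NULL.
- pid=6: no r row matches, row kept with r columns NULL.
- pid=9: 4 matching r row(s), so 4 row(s) emitted.
- pid=6: no r row matches, row kept with r columns NULL.
- pid=7: no r row matches, row kept with r columns NULL.
- pid=2: no r row matches, row kept with r columns NULL.
- pid=2: no r row matches, row kept with r columns NULL.
- 3 row(s) from r found no l partner → padded with NULL.
Total: 8 matched + 10 padded = 18 rows.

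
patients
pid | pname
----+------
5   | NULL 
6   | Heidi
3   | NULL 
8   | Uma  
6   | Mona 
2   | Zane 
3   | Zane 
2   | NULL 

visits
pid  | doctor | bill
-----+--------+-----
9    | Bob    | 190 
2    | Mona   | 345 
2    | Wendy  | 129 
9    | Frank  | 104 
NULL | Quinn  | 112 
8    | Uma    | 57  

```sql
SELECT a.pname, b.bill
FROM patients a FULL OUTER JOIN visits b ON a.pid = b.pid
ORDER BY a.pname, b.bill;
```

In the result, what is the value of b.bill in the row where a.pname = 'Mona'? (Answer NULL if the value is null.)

NULL

FULL OUTER JOIN keeps every row from both sides; unmatched rows get NULL for the other side's columns.
Matching on a.pid = b.pid. A NULL in a compared column never satisfies the condition.
- pid=5: no b row matches, row kept with b columns NULL.
- pid=6: no b row matches, row kept with b columns NULL.
- pid=3: no b row matches, row kept with b columns NULL.
- pid=8: 1 matching b row(s), so 1 row(s) emitted.
- pid=6: no b row matches, row kept with b columns NULL.
- pid=2: 2 matching b row(s), so 2 row(s) emitted.
- pid=3: no b row matches, row kept with b columns NULL.
- pid=2: 2 matching b row(s), so 2 row(s) emitted.
- 3 b row(s) had no a match → kept, a columns NULL.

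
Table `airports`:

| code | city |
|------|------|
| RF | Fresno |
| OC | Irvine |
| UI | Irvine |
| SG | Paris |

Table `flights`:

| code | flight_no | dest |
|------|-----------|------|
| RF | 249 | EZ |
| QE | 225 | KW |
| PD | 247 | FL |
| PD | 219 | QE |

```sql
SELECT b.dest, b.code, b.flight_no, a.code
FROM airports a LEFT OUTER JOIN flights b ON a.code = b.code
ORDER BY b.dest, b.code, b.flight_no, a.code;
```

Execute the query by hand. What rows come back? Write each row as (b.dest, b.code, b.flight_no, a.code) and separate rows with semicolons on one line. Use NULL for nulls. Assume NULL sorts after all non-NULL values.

LEFT JOIN keeps every row from `airports`; unmatched rows get NULL for `flights`'s columns.
Matching on a.code = b.code.
Matched pairs: 1; unmatched a rows kept: 3.

(EZ, RF, 249, RF); (NULL, NULL, NULL, OC); (NULL, NULL, NULL, SG); (NULL, NULL, NULL, UI)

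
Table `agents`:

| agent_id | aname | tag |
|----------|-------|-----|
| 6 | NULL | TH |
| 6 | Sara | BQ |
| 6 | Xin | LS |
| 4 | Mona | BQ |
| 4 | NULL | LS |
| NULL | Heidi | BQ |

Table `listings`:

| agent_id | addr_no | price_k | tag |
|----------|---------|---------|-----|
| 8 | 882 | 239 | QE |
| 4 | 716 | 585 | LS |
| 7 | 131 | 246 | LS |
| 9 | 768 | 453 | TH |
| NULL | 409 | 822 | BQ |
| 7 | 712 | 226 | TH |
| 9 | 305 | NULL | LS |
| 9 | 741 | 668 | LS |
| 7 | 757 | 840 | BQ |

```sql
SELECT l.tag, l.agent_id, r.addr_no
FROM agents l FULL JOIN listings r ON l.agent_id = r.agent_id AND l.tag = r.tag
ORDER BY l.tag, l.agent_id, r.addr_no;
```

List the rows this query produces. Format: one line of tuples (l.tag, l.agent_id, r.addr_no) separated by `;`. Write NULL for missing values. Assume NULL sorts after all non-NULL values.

(BQ, 4, NULL); (BQ, 6, NULL); (BQ, NULL, NULL); (LS, 4, 716); (LS, 6, NULL); (TH, 6, NULL); (NULL, NULL, 131); (NULL, NULL, 305); (NULL, NULL, 409); (NULL, NULL, 712); (NULL, NULL, 741); (NULL, NULL, 757); (NULL, NULL, 768); (NULL, NULL, 882)

FULL OUTER JOIN keeps every row from both sides; unmatched rows get NULL for the other side's columns.
Matching on l.agent_id = r.agent_id AND l.tag = r.tag. A NULL in a compared column never satisfies the condition.
- l row (agent_id=6, tag=TH): no match → kept, r columns NULL.
- l row (agent_id=6, tag=BQ): no match → kept, r columns NULL.
- l row (agent_id=6, tag=LS): no match → kept, r columns NULL.
- l row (agent_id=4, tag=BQ): no match → kept, r columns NULL.
- l row (agent_id=4, tag=LS): matches 1 r row(s) → 1 output row(s).
- l row (agent_id=NULL, tag=BQ): no match → kept, r columns NULL.
- 8 r row(s) had no l match → kept, l columns NULL.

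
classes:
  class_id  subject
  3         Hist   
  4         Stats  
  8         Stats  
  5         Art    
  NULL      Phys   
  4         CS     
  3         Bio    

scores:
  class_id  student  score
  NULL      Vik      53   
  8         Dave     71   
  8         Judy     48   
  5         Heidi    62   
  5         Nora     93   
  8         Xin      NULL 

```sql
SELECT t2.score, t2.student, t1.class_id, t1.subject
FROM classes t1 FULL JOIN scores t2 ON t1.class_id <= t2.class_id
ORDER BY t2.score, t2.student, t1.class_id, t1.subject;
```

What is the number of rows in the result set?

FULL OUTER JOIN keeps every row from both sides; unmatched rows get NULL for the other side's columns.
Matching on t1.class_id <= t2.class_id. A NULL in a compared column never satisfies the condition.
- t1[0] class_id=3 → 5 match(es) in t2 → 5 row(s).
- t1[1] class_id=4 → 5 match(es) in t2 → 5 row(s).
- t1[2] class_id=8 → 3 match(es) in t2 → 3 row(s).
- t1[3] class_id=5 → 5 match(es) in t2 → 5 row(s).
- t1[4] class_id=NULL → no match; kept with NULLs on the t2 side.
- t1[5] class_id=4 → 5 match(es) in t2 → 5 row(s).
- t1[6] class_id=3 → 5 match(es) in t2 → 5 row(s).
- 1 row(s) from t2 found no t1 partner → padded with NULL.
Total: 28 matched + 2 padded = 30 rows.

30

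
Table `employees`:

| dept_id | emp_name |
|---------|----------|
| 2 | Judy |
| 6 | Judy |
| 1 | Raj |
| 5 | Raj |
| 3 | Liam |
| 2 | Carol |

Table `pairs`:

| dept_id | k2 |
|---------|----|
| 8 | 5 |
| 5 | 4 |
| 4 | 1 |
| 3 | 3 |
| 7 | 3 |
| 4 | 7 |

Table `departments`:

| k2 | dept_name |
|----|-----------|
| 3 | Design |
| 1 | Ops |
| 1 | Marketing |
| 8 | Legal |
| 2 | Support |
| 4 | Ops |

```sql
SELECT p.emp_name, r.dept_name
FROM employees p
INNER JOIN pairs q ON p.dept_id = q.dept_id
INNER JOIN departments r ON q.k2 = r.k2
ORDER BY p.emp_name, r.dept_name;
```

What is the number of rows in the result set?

2

Evaluate left to right. First `employees p INNER JOIN pairs q` on dept_id: 2 row(s).
Then INNER JOIN `departments r` on k2: keep only rows whose q.k2 appears in r.
Result: 2 row(s).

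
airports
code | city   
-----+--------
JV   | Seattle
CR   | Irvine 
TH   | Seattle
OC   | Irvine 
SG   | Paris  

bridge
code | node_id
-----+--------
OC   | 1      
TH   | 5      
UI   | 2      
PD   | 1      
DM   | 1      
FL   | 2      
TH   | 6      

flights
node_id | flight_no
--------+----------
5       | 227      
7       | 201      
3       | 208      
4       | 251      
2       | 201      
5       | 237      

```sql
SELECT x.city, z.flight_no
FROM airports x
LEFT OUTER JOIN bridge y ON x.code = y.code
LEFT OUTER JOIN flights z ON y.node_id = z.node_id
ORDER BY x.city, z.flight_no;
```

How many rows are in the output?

7

Joins associate left-to-right: airports LEFT JOIN bridge on code gives 6 intermediate row(s).
Then LEFT JOIN `flights z` on node_id: each of those 6 rows is kept; rows whose y.node_id has no match in z get NULL for z's columns.
Result: 7 row(s).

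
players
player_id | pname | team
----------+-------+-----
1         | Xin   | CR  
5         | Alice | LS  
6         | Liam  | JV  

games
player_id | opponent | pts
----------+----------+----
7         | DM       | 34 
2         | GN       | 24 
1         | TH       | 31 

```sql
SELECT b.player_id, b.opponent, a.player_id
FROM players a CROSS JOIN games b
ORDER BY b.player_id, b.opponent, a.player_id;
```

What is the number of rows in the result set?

9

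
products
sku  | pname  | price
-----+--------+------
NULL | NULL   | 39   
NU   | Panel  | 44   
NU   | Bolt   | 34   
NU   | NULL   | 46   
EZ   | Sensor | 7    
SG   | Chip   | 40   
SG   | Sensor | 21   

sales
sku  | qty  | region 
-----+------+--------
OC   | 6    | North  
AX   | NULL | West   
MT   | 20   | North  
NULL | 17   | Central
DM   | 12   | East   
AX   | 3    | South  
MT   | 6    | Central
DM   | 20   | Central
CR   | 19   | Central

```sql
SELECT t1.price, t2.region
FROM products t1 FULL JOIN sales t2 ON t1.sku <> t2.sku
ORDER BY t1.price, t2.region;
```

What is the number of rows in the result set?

50

FULL OUTER JOIN keeps every row from both sides; unmatched rows get NULL for the other side's columns.
Matching on t1.sku <> t2.sku. A NULL in a compared column never satisfies the condition.
- sku=NULL: no t2 row matches, row kept with t2 columns NULL.
- sku=NU: 8 matching t2 row(s), so 8 row(s) emitted.
- sku=NU: 8 matching t2 row(s), so 8 row(s) emitted.
- sku=NU: 8 matching t2 row(s), so 8 row(s) emitted.
- sku=EZ: 8 matching t2 row(s), so 8 row(s) emitted.
- sku=SG: 8 matching t2 row(s), so 8 row(s) emitted.
- sku=SG: 8 matching t2 row(s), so 8 row(s) emitted.
- 1 row(s) from t2 found no t1 partner → padded with NULL.
Total: 48 matched + 2 padded = 50 rows.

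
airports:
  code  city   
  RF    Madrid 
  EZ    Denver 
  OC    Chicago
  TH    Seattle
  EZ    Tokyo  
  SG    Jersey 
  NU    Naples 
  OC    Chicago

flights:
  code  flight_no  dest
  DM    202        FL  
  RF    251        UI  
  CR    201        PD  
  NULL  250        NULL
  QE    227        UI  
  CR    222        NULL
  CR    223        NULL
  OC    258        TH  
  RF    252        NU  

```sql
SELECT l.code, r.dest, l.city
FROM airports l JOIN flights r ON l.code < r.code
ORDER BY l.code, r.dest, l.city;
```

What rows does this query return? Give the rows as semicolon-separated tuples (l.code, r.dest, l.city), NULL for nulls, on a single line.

INNER JOIN keeps only pairs where the ON condition holds.
Matching on l.code < r.code. A NULL in a compared column never satisfies the condition.
Matched pairs: 18.

(EZ, NU, Denver); (EZ, NU, Tokyo); (EZ, TH, Denver); (EZ, TH, Tokyo); (EZ, UI, Denver); (EZ, UI, Denver); (EZ, UI, Tokyo); (EZ, UI, Tokyo); (NU, NU, Naples); (NU, TH, Naples); (NU, UI, Naples); (NU, UI, Naples); (OC, NU, Chicago); (OC, NU, Chicago); (OC, UI, Chicago); (OC, UI, Chicago); (OC, UI, Chicago); (OC, UI, Chicago)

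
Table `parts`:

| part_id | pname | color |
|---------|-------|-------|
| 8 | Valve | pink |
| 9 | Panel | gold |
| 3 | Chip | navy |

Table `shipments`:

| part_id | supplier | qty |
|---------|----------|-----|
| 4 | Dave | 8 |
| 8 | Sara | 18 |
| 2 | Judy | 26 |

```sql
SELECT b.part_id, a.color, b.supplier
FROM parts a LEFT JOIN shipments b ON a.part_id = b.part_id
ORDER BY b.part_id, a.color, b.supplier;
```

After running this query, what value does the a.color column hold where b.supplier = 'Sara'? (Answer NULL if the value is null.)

LEFT JOIN keeps every row from `parts`; unmatched rows get NULL for `shipments`'s columns.
Matching on a.part_id = b.part_id.
- part_id=8: 1 matching b row(s), so 1 row(s) emitted.
- part_id=9: no b row matches, row kept with b columns NULL.
- part_id=3: no b row matches, row kept with b columns NULL.

pink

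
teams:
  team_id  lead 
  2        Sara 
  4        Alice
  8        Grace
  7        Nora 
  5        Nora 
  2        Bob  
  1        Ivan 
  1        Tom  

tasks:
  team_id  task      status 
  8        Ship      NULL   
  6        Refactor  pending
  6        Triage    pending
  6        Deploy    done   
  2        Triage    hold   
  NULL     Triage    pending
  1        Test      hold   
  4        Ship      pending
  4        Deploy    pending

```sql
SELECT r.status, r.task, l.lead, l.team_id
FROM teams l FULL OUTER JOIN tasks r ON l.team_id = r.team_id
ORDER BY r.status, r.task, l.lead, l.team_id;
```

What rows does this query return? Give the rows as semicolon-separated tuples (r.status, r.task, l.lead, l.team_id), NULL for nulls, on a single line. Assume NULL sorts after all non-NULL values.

(done, Deploy, NULL, NULL); (hold, Test, Ivan, 1); (hold, Test, Tom, 1); (hold, Triage, Bob, 2); (hold, Triage, Sara, 2); (pending, Deploy, Alice, 4); (pending, Refactor, NULL, NULL); (pending, Ship, Alice, 4); (pending, Triage, NULL, NULL); (pending, Triage, NULL, NULL); (NULL, Ship, Grace, 8); (NULL, NULL, Nora, 5); (NULL, NULL, Nora, 7)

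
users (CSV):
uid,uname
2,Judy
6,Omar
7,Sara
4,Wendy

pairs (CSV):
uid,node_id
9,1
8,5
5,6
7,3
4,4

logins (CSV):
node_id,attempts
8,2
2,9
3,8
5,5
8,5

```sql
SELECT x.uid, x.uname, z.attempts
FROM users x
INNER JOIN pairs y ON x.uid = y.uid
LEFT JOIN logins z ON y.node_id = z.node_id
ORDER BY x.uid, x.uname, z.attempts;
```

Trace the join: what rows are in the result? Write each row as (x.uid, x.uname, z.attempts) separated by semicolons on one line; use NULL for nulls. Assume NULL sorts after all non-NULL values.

(4, Wendy, NULL); (7, Sara, 8)

Evaluate left to right. First `users x INNER JOIN pairs y` on uid: 2 row(s).
Then LEFT JOIN `logins z` on node_id: each of those 2 rows is kept; rows whose y.node_id has no match in z get NULL for z's columns.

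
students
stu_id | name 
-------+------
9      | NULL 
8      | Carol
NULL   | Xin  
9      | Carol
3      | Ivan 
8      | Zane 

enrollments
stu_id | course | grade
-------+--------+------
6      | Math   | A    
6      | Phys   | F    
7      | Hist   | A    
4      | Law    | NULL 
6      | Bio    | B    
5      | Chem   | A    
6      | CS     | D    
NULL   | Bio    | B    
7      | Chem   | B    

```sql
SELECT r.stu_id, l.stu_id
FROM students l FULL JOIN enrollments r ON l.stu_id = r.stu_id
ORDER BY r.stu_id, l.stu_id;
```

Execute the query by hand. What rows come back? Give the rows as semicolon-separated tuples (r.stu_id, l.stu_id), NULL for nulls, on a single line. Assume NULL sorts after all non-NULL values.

(4, NULL); (5, NULL); (6, NULL); (6, NULL); (6, NULL); (6, NULL); (7, NULL); (7, NULL); (NULL, 3); (NULL, 8); (NULL, 8); (NULL, 9); (NULL, 9); (NULL, NULL); (NULL, NULL)

FULL OUTER JOIN keeps every row from both sides; unmatched rows get NULL for the other side's columns.
Matching on l.stu_id = r.stu_id. A NULL in a compared column never satisfies the condition.
Matched pairs: 0; unmatched l rows kept: 6; unmatched r rows kept: 9.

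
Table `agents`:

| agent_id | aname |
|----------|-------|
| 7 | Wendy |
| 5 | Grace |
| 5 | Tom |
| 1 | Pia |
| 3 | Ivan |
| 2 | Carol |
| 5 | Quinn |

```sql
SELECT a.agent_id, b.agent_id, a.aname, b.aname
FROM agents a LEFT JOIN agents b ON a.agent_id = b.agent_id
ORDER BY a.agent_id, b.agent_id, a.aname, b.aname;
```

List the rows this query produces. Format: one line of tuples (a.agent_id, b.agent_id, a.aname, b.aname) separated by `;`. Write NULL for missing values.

(1, 1, Pia, Pia); (2, 2, Carol, Carol); (3, 3, Ivan, Ivan); (5, 5, Grace, Grace); (5, 5, Grace, Quinn); (5, 5, Grace, Tom); (5, 5, Quinn, Grace); (5, 5, Quinn, Quinn); (5, 5, Quinn, Tom); (5, 5, Tom, Grace); (5, 5, Tom, Quinn); (5, 5, Tom, Tom); (7, 7, Wendy, Wendy)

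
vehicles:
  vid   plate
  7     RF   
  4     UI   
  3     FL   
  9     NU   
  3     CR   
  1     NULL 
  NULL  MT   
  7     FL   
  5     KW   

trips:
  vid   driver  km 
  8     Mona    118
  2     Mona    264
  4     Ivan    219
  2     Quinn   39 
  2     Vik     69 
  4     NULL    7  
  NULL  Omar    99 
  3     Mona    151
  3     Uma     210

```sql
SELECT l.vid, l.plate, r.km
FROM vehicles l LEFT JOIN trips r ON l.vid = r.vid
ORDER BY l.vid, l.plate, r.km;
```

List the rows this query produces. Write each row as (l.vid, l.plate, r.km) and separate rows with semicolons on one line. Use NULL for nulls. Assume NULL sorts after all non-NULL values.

(1, NULL, NULL); (3, CR, 151); (3, CR, 210); (3, FL, 151); (3, FL, 210); (4, UI, 7); (4, UI, 219); (5, KW, NULL); (7, FL, NULL); (7, RF, NULL); (9, NU, NULL); (NULL, MT, NULL)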